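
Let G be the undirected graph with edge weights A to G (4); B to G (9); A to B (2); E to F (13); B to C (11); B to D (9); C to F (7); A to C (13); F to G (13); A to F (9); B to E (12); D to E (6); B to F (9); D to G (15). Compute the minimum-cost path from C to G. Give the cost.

Some routes from C to G:
C - B - G: 11 + 9 = 20
C - F - B - A - G: 7 + 9 + 2 + 4 = 22
C - B - A - G: 11 + 2 + 4 = 17
C - F - A - G: 7 + 9 + 4 = 20
C - F - G: 7 + 13 = 20
C - A - G: 13 + 4 = 17
The minimum is 17.

17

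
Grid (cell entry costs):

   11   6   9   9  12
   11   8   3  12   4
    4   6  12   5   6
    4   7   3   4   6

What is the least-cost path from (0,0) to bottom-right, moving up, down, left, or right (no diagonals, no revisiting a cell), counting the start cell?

Cheapest: [0,0] -> [1,0] -> [2,0] -> [3,0] -> [3,1] -> [3,2] -> [3,3] -> [3,4]
  11 + 11 + 4 + 4 + 7 + 3 + 4 + 6 = 50

50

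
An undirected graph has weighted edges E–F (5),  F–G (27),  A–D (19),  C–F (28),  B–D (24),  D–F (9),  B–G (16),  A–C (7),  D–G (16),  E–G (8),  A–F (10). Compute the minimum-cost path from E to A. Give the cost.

15

Some routes from E to A:
E→F→A: 5 + 10 = 15
E→G→D→A: 8 + 16 + 19 = 43
E→F→D→A: 5 + 9 + 19 = 33
E→F→C→A: 5 + 28 + 7 = 40
The minimum is 15.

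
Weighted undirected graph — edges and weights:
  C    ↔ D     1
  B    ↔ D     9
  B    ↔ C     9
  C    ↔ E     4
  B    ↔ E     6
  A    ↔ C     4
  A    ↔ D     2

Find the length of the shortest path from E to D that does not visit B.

5

Candidate routes:
E→C→A→D: 4 + 4 + 2 = 10
E→C→D: 4 + 1 = 5
Shortest: 5.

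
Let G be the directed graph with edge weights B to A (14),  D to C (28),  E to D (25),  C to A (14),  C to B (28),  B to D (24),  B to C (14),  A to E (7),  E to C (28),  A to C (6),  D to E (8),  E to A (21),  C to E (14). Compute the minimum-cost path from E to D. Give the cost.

25

Paths from E to D:
E→C→B→D: 28 + 28 + 24 = 80
E→A→C→B→D: 21 + 6 + 28 + 24 = 79
E→D: 25
Best route has total 25.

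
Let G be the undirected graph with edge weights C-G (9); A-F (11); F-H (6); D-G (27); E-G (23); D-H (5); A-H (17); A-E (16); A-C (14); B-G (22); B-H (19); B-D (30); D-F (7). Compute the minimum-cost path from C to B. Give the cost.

Comparing a few candidate routes:
C→A→H→B: 14 + 17 + 19 = 50
C→G→B: 9 + 22 = 31
C→A→F→H→B: 14 + 11 + 6 + 19 = 50
Shortest: 31.

31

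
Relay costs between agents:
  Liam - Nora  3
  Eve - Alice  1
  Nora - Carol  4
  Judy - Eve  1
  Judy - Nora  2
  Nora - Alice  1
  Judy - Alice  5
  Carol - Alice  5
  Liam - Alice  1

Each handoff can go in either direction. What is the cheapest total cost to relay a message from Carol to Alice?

Some routes from Carol to Alice:
Carol -> Alice: 5
Carol -> Nora -> Liam -> Alice: 4 + 3 + 1 = 8
Carol -> Nora -> Alice: 4 + 1 = 5
The minimum is 5.

5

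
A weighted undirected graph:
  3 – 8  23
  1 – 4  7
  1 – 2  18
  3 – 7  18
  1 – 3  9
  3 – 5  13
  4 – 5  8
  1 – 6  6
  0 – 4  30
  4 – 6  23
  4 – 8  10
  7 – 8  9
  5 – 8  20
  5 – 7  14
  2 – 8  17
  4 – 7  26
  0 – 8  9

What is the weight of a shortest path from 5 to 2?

Comparing a few candidate routes:
5 -> 7 -> 8 -> 2: 14 + 9 + 17 = 40
5 -> 8 -> 2: 20 + 17 = 37
5 -> 3 -> 1 -> 2: 13 + 9 + 18 = 40
5 -> 4 -> 1 -> 2: 8 + 7 + 18 = 33
5 -> 4 -> 8 -> 2: 8 + 10 + 17 = 35
5 -> 3 -> 8 -> 2: 13 + 23 + 17 = 53
The minimum is 33.

33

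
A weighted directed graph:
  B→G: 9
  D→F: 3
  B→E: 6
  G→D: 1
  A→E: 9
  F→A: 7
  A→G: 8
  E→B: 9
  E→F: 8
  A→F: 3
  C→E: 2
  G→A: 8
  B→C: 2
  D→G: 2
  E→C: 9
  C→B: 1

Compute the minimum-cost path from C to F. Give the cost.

Some routes from C to F:
C → E → B → G → D → F: 2 + 9 + 9 + 1 + 3 = 24
C → E → B → G → A → F: 2 + 9 + 9 + 8 + 3 = 31
C → B → G → A → F: 1 + 9 + 8 + 3 = 21
C → B → G → D → F: 1 + 9 + 1 + 3 = 14
C → B → E → F: 1 + 6 + 8 = 15
C → E → F: 2 + 8 = 10
Shortest: 10.

10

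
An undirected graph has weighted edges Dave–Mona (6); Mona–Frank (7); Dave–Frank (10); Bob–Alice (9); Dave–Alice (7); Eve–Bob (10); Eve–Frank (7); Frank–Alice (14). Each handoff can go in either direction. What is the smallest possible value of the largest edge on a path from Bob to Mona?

9

Checking several routes:
Bob→Eve→Frank→Dave→Mona: max(10, 7, 10, 6) = 10
Bob→Alice→Dave→Mona: max(9, 7, 6) = 9
Bob→Alice→Dave→Frank→Mona: max(9, 7, 10, 7) = 10
The minimum achievable maximum is 9.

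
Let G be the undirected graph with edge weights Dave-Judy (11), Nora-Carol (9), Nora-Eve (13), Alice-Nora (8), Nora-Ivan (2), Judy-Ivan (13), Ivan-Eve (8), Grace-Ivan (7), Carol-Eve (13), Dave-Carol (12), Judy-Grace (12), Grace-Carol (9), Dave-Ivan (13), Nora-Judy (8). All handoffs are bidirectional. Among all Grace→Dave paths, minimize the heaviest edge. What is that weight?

11

Comparing a few candidate routes:
Grace → Judy → Nora → Carol → Dave: max(12, 8, 9, 12) = 12
Grace → Carol → Dave: max(9, 12) = 12
Grace → Ivan → Nora → Carol → Dave: max(7, 2, 9, 12) = 12
Grace → Judy → Dave: max(12, 11) = 12
Grace → Ivan → Nora → Judy → Dave: max(7, 2, 8, 11) = 11
Grace → Carol → Nora → Judy → Dave: max(9, 9, 8, 11) = 11
The minimum achievable maximum is 11.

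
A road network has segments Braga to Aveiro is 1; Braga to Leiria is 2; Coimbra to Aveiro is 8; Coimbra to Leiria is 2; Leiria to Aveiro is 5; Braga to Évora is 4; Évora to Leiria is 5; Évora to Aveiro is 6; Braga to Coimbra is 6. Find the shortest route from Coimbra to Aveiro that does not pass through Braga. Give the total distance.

7

Paths from Coimbra to Aveiro avoiding Braga:
Coimbra→Leiria→Évora→Aveiro: 2 + 5 + 6 = 13
Coimbra→Aveiro: 8
Coimbra→Leiria→Aveiro: 2 + 5 = 7
Shortest: 7.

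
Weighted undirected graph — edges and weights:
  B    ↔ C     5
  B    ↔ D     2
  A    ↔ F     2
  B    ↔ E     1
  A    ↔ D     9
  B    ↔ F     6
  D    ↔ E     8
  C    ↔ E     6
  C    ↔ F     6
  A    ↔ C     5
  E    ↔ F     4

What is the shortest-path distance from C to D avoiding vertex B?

14

Checking several routes:
C -> E -> D: 6 + 8 = 14
C -> F -> A -> D: 6 + 2 + 9 = 17
C -> A -> D: 5 + 9 = 14
Shortest: 14.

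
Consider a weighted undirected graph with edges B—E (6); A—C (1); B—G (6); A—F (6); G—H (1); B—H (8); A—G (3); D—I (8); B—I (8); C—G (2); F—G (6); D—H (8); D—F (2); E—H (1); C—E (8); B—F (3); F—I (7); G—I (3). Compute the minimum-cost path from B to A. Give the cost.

Checking several routes:
B - G - A: 6 + 3 = 9
B - F - A: 3 + 6 = 9
B - E - H - G - C - A: 6 + 1 + 1 + 2 + 1 = 11
B - E - H - G - A: 6 + 1 + 1 + 3 = 11
B - G - C - A: 6 + 2 + 1 = 9
Best route has total 9.

9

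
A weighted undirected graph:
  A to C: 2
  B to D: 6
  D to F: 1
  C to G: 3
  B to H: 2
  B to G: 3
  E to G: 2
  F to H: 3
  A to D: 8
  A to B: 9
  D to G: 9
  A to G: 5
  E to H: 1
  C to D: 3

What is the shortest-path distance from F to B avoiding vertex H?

Some routes from F to B avoiding H:
F-D-B: 1 + 6 = 7
F-D-C-A-B: 1 + 3 + 2 + 9 = 15
F-D-G-B: 1 + 9 + 3 = 13
F-D-C-G-B: 1 + 3 + 3 + 3 = 10
F-D-C-A-G-B: 1 + 3 + 2 + 5 + 3 = 14
The minimum is 7.

7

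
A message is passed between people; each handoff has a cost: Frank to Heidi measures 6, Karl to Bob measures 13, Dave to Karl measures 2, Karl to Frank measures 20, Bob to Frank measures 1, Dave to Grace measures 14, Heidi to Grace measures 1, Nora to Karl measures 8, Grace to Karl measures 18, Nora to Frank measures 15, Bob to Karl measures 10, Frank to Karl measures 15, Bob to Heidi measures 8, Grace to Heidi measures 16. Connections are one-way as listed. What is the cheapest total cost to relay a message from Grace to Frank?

32

Candidate routes:
Grace → Karl → Bob → Frank: 18 + 13 + 1 = 32
Grace → Karl → Frank: 18 + 20 = 38
The minimum is 32.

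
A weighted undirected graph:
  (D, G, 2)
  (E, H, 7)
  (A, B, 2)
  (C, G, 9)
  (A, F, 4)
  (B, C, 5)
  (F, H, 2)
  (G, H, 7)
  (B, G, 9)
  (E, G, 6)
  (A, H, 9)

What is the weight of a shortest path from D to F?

11

Some routes from D to F:
D → G → E → H → F: 2 + 6 + 7 + 2 = 17
D → G → B → A → F: 2 + 9 + 2 + 4 = 17
D → G → H → F: 2 + 7 + 2 = 11
Best route has total 11.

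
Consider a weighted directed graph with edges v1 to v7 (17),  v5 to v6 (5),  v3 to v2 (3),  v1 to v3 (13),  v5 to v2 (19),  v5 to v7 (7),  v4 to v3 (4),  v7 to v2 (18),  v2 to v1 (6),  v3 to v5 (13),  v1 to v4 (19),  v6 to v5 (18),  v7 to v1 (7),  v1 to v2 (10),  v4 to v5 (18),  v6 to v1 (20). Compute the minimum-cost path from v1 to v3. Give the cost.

13

Candidate routes:
v1 - v3: 13
v1 - v4 - v3: 19 + 4 = 23
Shortest: 13.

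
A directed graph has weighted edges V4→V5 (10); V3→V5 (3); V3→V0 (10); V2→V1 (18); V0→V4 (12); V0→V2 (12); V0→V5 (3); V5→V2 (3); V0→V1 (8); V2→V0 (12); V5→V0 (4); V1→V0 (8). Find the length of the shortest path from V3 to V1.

Some routes from V3 to V1:
V3-V0-V5-V2-V1: 10 + 3 + 3 + 18 = 34
V3-V5-V2-V0-V1: 3 + 3 + 12 + 8 = 26
V3-V5-V2-V1: 3 + 3 + 18 = 24
V3-V5-V0-V2-V1: 3 + 4 + 12 + 18 = 37
V3-V5-V0-V1: 3 + 4 + 8 = 15
V3-V0-V1: 10 + 8 = 18
The minimum is 15.

15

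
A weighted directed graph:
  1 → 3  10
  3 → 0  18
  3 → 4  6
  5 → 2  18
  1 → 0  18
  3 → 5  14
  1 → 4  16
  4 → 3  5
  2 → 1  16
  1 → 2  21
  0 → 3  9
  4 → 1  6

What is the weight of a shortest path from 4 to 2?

27

Paths from 4 to 2:
4→3→5→2: 5 + 14 + 18 = 37
4→1→3→5→2: 6 + 10 + 14 + 18 = 48
4→1→2: 6 + 21 = 27
4→1→0→3→5→2: 6 + 18 + 9 + 14 + 18 = 65
The minimum is 27.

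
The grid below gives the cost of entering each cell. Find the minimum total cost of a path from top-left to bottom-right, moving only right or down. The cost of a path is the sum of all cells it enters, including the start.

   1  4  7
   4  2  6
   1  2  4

Best path: (0,0)→(1,0)→(2,0)→(2,1)→(2,2)
Cost: 1 + 4 + 1 + 2 + 4 = 12

12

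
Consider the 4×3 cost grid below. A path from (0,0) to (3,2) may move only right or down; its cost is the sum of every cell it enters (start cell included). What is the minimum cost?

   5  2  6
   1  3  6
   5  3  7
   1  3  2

17

Path [0,0] [1,0] [1,1] [2,1] [3,1] [3,2]: 5 + 1 + 3 + 3 + 3 + 2 = 17.
(Top row then right column would cost 28.)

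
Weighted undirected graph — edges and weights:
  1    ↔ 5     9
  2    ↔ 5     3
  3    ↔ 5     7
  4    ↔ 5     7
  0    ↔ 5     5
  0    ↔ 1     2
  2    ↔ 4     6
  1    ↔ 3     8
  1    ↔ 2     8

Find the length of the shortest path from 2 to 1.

Checking several routes:
2 -> 5 -> 0 -> 1: 3 + 5 + 2 = 10
2 -> 5 -> 1: 3 + 9 = 12
2 -> 1: 8
Shortest: 8.

8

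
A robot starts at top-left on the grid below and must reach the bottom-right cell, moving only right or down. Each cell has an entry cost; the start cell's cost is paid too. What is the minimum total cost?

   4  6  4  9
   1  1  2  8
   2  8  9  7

One optimal route is [0,0]→[1,0]→[1,1]→[1,2]→[1,3]→[2,3].
Its cost is 4 + 1 + 1 + 2 + 8 + 7 = 23.
(Top row then right column would cost 38.)

23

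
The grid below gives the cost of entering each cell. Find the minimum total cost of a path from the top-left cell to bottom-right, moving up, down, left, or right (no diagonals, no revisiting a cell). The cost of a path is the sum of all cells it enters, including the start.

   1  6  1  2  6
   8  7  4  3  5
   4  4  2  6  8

Best path: r0c0 -> r0c1 -> r0c2 -> r0c3 -> r1c3 -> r1c4 -> r2c4
Cost: 1 + 6 + 1 + 2 + 3 + 5 + 8 = 26

26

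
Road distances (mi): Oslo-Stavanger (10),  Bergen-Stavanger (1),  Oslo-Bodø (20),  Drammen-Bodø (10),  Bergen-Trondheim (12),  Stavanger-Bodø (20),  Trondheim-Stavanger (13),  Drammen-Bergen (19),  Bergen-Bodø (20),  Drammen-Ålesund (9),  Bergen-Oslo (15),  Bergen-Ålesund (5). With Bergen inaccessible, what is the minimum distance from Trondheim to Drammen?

Candidate routes:
Trondheim - Stavanger - Bodø - Drammen: 13 + 20 + 10 = 43
Trondheim - Stavanger - Oslo - Bodø - Drammen: 13 + 10 + 20 + 10 = 53
Shortest: 43 mi.

43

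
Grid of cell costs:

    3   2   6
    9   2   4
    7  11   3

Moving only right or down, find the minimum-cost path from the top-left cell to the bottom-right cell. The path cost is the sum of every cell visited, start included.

14

Cheapest: (0,0) → (0,1) → (1,1) → (1,2) → (2,2)
  3 + 2 + 2 + 4 + 3 = 14
For comparison, the top-then-right route costs 18.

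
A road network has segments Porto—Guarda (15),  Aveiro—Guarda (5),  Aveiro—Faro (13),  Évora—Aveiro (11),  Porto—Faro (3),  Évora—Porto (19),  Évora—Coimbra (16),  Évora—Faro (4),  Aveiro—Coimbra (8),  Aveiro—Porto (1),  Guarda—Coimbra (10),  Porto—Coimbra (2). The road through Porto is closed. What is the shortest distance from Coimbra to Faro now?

Comparing a few candidate routes:
Coimbra - Aveiro - Faro: 8 + 13 = 21
Coimbra - Aveiro - Évora - Faro: 8 + 11 + 4 = 23
Coimbra - Évora - Faro: 16 + 4 = 20
The minimum is 20 km.

20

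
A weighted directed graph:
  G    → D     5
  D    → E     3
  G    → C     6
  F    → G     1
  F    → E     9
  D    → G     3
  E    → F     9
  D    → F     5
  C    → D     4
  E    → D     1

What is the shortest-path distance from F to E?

9

Paths from F to E:
F → E: 9
F → G → C → D → E: 1 + 6 + 4 + 3 = 14
F → G → D → E: 1 + 5 + 3 = 9
Shortest: 9.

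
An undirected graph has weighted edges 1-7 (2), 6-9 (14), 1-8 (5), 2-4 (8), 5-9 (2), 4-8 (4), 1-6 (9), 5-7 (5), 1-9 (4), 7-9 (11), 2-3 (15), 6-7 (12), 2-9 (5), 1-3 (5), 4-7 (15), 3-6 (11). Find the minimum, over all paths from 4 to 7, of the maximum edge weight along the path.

A few of the 4→7 routes:
4 -> 8 -> 1 -> 7: max(4, 5, 2) = 5
4 -> 8 -> 1 -> 9 -> 5 -> 7: max(4, 5, 4, 2, 5) = 5
4 -> 2 -> 9 -> 1 -> 7: max(8, 5, 4, 2) = 8
Smallest bottleneck: 5.

5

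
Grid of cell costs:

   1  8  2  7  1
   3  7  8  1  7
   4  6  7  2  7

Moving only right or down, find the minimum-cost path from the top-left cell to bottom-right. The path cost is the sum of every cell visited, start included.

Take [0,0] → [0,1] → [0,2] → [0,3] → [1,3] → [2,3] → [2,4] for a total of 1 + 8 + 2 + 7 + 1 + 2 + 7 = 28.
For comparison, the top-then-right route costs 33.

28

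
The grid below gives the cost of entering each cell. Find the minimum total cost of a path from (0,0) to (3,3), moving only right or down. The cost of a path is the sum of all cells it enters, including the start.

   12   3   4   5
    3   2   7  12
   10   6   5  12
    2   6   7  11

Take [0,0] -> [0,1] -> [1,1] -> [2,1] -> [2,2] -> [3,2] -> [3,3] for a total of 12 + 3 + 2 + 6 + 5 + 7 + 11 = 46.

46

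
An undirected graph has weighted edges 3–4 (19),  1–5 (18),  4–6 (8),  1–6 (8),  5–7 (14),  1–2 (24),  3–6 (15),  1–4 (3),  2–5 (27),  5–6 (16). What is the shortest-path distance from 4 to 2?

27

Comparing a few candidate routes:
4-6-5-2: 8 + 16 + 27 = 51
4-6-1-2: 8 + 8 + 24 = 40
4-1-2: 3 + 24 = 27
4-1-5-2: 3 + 18 + 27 = 48
Shortest: 27.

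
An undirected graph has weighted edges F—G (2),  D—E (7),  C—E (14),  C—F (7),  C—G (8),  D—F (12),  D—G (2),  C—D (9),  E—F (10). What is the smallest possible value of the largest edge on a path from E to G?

7

A few of the E→G routes:
E -> D -> G: max(7, 2) = 7
E -> D -> C -> F -> G: max(7, 9, 7, 2) = 9
E -> F -> G: max(10, 2) = 10
E -> D -> C -> G: max(7, 9, 8) = 9
Smallest bottleneck: 7.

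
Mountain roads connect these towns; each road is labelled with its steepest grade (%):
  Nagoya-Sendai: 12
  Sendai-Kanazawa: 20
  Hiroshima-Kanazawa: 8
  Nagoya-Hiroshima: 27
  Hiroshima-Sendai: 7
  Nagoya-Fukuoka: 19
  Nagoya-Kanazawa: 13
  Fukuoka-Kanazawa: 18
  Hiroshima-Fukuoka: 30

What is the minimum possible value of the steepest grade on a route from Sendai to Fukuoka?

Checking several routes:
Sendai -> Kanazawa -> Fukuoka: max(20, 18) = 20
Sendai -> Nagoya -> Fukuoka: max(12, 19) = 19
Sendai -> Hiroshima -> Kanazawa -> Fukuoka: max(7, 8, 18) = 18
Sendai -> Nagoya -> Kanazawa -> Fukuoka: max(12, 13, 18) = 18
Sendai -> Hiroshima -> Kanazawa -> Nagoya -> Fukuoka: max(7, 8, 13, 19) = 19
Smallest bottleneck: 18%.

18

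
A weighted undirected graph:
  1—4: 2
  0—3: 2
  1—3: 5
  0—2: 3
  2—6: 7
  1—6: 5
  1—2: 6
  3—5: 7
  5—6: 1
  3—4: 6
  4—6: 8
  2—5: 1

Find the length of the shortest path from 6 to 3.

A few of the 6→3 routes:
6 → 1 → 4 → 3: 5 + 2 + 6 = 13
6 → 1 → 3: 5 + 5 = 10
6 → 5 → 3: 1 + 7 = 8
6 → 2 → 0 → 3: 7 + 3 + 2 = 12
6 → 5 → 2 → 0 → 3: 1 + 1 + 3 + 2 = 7
Best route has total 7.

7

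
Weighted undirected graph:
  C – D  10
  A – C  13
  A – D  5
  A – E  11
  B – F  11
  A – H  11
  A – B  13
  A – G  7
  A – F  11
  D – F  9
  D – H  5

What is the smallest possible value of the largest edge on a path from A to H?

A few of the A→H routes:
A-H: max(11) = 11
A-F-D-H: max(11, 9, 5) = 11
A-D-H: max(5, 5) = 5
A-C-D-H: max(13, 10, 5) = 13
Smallest bottleneck: 5.

5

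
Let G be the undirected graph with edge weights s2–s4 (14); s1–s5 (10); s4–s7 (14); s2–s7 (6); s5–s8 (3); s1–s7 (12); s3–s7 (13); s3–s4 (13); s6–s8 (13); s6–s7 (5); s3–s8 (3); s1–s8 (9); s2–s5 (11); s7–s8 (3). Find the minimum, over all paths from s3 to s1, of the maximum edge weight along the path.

A few of the s3→s1 routes:
s3 -> s8 -> s1: max(3, 9) = 9
s3 -> s8 -> s5 -> s1: max(3, 3, 10) = 10
s3 -> s8 -> s7 -> s2 -> s5 -> s1: max(3, 3, 6, 11, 10) = 11
Best route has worst link 9.

9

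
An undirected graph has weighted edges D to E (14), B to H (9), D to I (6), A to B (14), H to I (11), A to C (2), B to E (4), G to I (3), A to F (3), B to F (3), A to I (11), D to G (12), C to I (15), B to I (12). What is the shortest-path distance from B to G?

A few of the B→G routes:
B - I - G: 12 + 3 = 15
B - H - I - G: 9 + 11 + 3 = 23
B - F - A - I - G: 3 + 3 + 11 + 3 = 20
B - F - A - C - I - G: 3 + 3 + 2 + 15 + 3 = 26
The minimum is 15.

15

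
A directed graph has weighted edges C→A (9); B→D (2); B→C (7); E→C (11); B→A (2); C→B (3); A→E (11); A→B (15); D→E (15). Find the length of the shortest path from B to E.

Candidate routes:
B → A → E: 2 + 11 = 13
B → D → E: 2 + 15 = 17
B → C → A → E: 7 + 9 + 11 = 27
Shortest: 13.

13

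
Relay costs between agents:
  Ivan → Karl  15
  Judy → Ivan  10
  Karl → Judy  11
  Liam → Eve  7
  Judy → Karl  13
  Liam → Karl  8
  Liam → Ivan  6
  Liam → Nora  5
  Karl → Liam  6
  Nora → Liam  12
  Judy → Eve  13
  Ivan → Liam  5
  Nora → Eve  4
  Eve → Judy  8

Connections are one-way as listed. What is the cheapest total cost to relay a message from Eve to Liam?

23

Routes from Eve to Liam:
Eve - Judy - Ivan - Karl - Liam: 8 + 10 + 15 + 6 = 39
Eve - Judy - Ivan - Liam: 8 + 10 + 5 = 23
Eve - Judy - Karl - Liam: 8 + 13 + 6 = 27
Shortest: 23.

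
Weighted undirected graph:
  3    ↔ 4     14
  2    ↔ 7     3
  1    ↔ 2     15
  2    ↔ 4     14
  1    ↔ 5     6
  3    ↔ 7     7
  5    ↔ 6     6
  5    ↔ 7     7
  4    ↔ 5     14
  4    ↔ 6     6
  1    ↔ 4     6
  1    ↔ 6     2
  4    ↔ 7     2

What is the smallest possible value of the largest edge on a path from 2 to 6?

Checking several routes:
2-7-5-1-6: max(3, 7, 6, 2) = 7
2-7-4-6: max(3, 2, 6) = 6
2-7-4-1-6: max(3, 2, 6, 2) = 6
2-7-4-1-5-6: max(3, 2, 6, 6, 6) = 6
The minimum achievable maximum is 6.

6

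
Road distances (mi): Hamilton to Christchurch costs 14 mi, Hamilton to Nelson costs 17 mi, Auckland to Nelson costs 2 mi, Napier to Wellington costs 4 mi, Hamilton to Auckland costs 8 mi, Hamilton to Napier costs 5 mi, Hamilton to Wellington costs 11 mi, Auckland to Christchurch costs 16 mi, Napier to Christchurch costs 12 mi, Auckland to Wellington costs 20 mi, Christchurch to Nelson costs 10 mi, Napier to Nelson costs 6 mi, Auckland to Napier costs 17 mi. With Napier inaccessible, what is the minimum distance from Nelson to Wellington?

Checking several routes:
Nelson→Auckland→Hamilton→Wellington: 2 + 8 + 11 = 21
Nelson→Hamilton→Wellington: 17 + 11 = 28
Nelson→Christchurch→Hamilton→Wellington: 10 + 14 + 11 = 35
Nelson→Auckland→Wellington: 2 + 20 = 22
Best route has total 21 mi.

21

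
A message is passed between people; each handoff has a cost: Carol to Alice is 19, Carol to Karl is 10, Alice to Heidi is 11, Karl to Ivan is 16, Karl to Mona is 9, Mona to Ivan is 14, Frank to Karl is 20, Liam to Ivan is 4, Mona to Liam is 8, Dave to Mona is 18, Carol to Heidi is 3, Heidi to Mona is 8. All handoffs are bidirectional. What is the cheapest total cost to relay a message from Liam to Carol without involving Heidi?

Paths from Liam to Carol avoiding Heidi:
Liam -> Mona -> Ivan -> Karl -> Carol: 8 + 14 + 16 + 10 = 48
Liam -> Mona -> Karl -> Carol: 8 + 9 + 10 = 27
Liam -> Ivan -> Mona -> Karl -> Carol: 4 + 14 + 9 + 10 = 37
Liam -> Ivan -> Karl -> Carol: 4 + 16 + 10 = 30
Best route has total 27.

27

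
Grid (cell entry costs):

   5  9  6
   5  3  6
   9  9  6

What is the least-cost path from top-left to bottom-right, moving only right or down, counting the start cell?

25

Best path: r0c0 r1c0 r1c1 r1c2 r2c2
Cost: 5 + 5 + 3 + 6 + 6 = 25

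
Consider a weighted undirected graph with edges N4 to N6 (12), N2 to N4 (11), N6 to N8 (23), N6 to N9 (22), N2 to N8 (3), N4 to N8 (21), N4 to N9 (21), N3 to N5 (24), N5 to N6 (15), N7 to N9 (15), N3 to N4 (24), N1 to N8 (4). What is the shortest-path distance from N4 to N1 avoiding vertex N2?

25

Comparing a few candidate routes:
N4 - N8 - N1: 21 + 4 = 25
N4 - N6 - N8 - N1: 12 + 23 + 4 = 39
N4 - N9 - N6 - N8 - N1: 21 + 22 + 23 + 4 = 70
Best route has total 25.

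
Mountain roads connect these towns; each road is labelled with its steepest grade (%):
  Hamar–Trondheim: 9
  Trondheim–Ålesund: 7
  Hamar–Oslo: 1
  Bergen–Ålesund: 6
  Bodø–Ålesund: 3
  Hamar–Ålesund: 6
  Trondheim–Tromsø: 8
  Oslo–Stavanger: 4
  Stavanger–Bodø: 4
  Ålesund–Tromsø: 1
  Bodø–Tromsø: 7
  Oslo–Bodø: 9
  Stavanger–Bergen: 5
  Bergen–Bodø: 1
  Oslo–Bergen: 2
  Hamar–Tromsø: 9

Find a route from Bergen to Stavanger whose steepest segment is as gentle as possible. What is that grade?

A few of the Bergen→Stavanger routes:
Bergen-Oslo-Stavanger: max(2, 4) = 4
Bergen-Stavanger: max(5) = 5
Bergen-Bodø-Stavanger: max(1, 4) = 4
Smallest bottleneck: 4%.

4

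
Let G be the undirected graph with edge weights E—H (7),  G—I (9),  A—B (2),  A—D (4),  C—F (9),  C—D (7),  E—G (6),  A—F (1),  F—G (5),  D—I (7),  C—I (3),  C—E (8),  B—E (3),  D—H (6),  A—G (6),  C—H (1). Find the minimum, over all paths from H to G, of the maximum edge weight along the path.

6

A few of the H→G routes:
H-D-A-G: max(6, 4, 6) = 6
H-E-B-A-G: max(7, 3, 2, 6) = 7
H-D-A-B-E-G: max(6, 4, 2, 3, 6) = 6
H-D-A-F-G: max(6, 4, 1, 5) = 6
Smallest bottleneck: 6.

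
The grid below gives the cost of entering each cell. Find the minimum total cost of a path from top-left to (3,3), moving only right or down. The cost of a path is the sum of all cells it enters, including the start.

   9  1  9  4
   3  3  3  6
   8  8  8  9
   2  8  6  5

Path (0,0) (0,1) (1,1) (1,2) (2,2) (3,2) (3,3): 9 + 1 + 3 + 3 + 8 + 6 + 5 = 35.

35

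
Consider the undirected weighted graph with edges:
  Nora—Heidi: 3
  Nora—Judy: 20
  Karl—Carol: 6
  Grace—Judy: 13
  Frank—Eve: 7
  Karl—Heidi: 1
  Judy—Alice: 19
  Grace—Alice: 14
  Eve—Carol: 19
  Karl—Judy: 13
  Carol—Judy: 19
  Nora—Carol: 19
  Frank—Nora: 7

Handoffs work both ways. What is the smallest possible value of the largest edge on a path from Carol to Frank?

7

Candidate routes:
Carol → Karl → Judy → Nora → Frank: max(6, 13, 20, 7) = 20
Carol → Nora → Frank: max(19, 7) = 19
Carol → Judy → Karl → Heidi → Nora → Frank: max(19, 13, 1, 3, 7) = 19
Carol → Judy → Nora → Frank: max(19, 20, 7) = 20
Carol → Karl → Heidi → Nora → Frank: max(6, 1, 3, 7) = 7
Carol → Eve → Frank: max(19, 7) = 19
Best route has worst link 7.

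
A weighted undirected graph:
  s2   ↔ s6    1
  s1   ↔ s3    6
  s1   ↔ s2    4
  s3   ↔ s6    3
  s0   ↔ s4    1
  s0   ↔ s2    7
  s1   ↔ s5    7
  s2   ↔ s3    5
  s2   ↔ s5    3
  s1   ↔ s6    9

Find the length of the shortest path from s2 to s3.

4

A few of the s2→s3 routes:
s2 -> s3: 5
s2 -> s1 -> s3: 4 + 6 = 10
s2 -> s6 -> s3: 1 + 3 = 4
The minimum is 4.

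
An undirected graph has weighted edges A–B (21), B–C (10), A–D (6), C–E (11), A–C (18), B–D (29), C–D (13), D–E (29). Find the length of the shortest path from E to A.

29

A few of the E→A routes:
E → C → D → A: 11 + 13 + 6 = 30
E → C → A: 11 + 18 = 29
E → C → B → A: 11 + 10 + 21 = 42
E → D → A: 29 + 6 = 35
Best route has total 29.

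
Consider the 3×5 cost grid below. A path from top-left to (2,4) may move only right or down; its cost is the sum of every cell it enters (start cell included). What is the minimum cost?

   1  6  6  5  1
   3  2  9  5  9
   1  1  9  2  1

18

Path r0c0→r1c0→r2c0→r2c1→r2c2→r2c3→r2c4: 1 + 3 + 1 + 1 + 9 + 2 + 1 = 18.
For comparison, the top-then-right route costs 29.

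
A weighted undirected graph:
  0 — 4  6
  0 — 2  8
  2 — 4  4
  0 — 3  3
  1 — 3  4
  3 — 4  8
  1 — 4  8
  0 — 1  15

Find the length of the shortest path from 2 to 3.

11

Checking several routes:
2→4→3: 4 + 8 = 12
2→4→0→3: 4 + 6 + 3 = 13
2→0→3: 8 + 3 = 11
Best route has total 11.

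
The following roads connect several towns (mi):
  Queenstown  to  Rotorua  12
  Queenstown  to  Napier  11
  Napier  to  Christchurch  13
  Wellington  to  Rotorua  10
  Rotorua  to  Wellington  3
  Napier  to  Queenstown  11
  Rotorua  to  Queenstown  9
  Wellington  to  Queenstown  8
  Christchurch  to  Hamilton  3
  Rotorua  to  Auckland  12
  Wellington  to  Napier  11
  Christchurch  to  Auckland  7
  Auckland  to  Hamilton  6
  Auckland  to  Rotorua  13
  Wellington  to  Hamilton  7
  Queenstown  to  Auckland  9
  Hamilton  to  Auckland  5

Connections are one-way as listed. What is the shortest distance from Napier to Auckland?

20

Comparing a few candidate routes:
Napier-Queenstown-Auckland: 11 + 9 = 20
Napier-Christchurch-Auckland: 13 + 7 = 20
Napier-Christchurch-Hamilton-Auckland: 13 + 3 + 5 = 21
The minimum is 20 mi.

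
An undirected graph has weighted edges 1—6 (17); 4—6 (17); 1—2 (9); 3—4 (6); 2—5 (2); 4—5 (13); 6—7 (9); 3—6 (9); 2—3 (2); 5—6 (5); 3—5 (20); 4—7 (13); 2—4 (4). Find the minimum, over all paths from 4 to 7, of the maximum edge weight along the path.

A few of the 4→7 routes:
4 -> 2 -> 5 -> 6 -> 7: max(4, 2, 5, 9) = 9
4 -> 3 -> 6 -> 7: max(6, 9, 9) = 9
4 -> 2 -> 3 -> 6 -> 7: max(4, 2, 9, 9) = 9
Best route has worst link 9.

9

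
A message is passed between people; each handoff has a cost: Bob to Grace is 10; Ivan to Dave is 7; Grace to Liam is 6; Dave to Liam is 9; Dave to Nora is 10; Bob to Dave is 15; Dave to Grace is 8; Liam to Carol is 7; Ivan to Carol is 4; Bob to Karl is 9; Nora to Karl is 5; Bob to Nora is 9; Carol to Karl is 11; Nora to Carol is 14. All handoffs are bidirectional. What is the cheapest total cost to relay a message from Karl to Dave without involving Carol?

15

A few of the Karl→Dave routes:
Karl - Bob - Nora - Dave: 9 + 9 + 10 = 28
Karl - Bob - Grace - Dave: 9 + 10 + 8 = 27
Karl - Nora - Bob - Dave: 5 + 9 + 15 = 29
Karl - Nora - Dave: 5 + 10 = 15
Karl - Bob - Dave: 9 + 15 = 24
Best route has total 15.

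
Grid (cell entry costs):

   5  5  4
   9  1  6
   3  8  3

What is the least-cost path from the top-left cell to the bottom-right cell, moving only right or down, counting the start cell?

20

Cheapest: [0,0] [0,1] [1,1] [1,2] [2,2]
  5 + 5 + 1 + 6 + 3 = 20
For comparison, the top-then-right route costs 23.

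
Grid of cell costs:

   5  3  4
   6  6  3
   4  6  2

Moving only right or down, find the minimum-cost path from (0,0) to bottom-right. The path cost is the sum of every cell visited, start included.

17

Best path: [0,0] [0,1] [0,2] [1,2] [2,2]
Cost: 5 + 3 + 4 + 3 + 2 = 17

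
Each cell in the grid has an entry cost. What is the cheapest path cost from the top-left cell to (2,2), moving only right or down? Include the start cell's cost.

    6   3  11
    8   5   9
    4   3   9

26

Cheapest: (0,0) -> (0,1) -> (1,1) -> (2,1) -> (2,2)
  6 + 3 + 5 + 3 + 9 = 26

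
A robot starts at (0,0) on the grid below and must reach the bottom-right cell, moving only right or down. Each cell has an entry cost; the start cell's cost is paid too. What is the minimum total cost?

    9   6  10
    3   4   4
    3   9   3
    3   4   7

One optimal route is (0,0)→(1,0)→(2,0)→(3,0)→(3,1)→(3,2).
Its cost is 9 + 3 + 3 + 3 + 4 + 7 = 29.

29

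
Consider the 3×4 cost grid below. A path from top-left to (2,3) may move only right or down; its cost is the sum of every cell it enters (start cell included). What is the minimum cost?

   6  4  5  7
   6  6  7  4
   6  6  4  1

27

One optimal route is [0,0] [0,1] [0,2] [0,3] [1,3] [2,3].
Its cost is 6 + 4 + 5 + 7 + 4 + 1 = 27.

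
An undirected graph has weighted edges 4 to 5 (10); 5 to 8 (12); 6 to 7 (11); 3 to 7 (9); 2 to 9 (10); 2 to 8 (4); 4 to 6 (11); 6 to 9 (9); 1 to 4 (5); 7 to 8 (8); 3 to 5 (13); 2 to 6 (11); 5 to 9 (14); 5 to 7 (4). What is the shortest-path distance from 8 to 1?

27

Comparing a few candidate routes:
8 -> 2 -> 6 -> 4 -> 1: 4 + 11 + 11 + 5 = 31
8 -> 7 -> 6 -> 4 -> 1: 8 + 11 + 11 + 5 = 35
8 -> 2 -> 9 -> 6 -> 4 -> 1: 4 + 10 + 9 + 11 + 5 = 39
8 -> 5 -> 4 -> 1: 12 + 10 + 5 = 27
8 -> 7 -> 5 -> 4 -> 1: 8 + 4 + 10 + 5 = 27
The minimum is 27.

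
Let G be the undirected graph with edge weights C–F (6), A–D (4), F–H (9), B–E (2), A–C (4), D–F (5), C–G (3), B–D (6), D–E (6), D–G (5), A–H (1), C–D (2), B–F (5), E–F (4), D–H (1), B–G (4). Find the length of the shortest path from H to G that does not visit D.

Some routes from H to G avoiding D:
H→F→B→G: 9 + 5 + 4 = 18
H→A→C→F→B→G: 1 + 4 + 6 + 5 + 4 = 20
H→F→E→B→G: 9 + 4 + 2 + 4 = 19
H→F→C→G: 9 + 6 + 3 = 18
H→A→C→G: 1 + 4 + 3 = 8
Best route has total 8.

8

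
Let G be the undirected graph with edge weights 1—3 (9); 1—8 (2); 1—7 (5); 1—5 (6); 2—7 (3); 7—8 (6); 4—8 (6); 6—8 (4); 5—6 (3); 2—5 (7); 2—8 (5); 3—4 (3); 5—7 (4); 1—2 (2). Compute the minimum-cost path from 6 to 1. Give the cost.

6

Checking several routes:
6→8→2→1: 4 + 5 + 2 = 11
6→5→1: 3 + 6 = 9
6→5→7→1: 3 + 4 + 5 = 12
6→8→1: 4 + 2 = 6
Shortest: 6.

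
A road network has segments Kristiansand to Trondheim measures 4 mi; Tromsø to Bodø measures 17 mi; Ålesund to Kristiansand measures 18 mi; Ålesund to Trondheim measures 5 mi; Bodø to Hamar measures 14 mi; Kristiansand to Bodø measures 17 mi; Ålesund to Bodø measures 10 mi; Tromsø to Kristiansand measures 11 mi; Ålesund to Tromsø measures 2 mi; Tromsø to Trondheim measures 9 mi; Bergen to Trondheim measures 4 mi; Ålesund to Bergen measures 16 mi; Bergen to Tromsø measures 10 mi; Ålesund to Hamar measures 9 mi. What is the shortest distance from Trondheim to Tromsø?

Checking several routes:
Trondheim - Kristiansand - Tromsø: 4 + 11 = 15
Trondheim - Bergen - Tromsø: 4 + 10 = 14
Trondheim - Ålesund - Tromsø: 5 + 2 = 7
Trondheim - Tromsø: 9
Trondheim - Kristiansand - Ålesund - Tromsø: 4 + 18 + 2 = 24
Trondheim - Bergen - Ålesund - Tromsø: 4 + 16 + 2 = 22
The minimum is 7 mi.

7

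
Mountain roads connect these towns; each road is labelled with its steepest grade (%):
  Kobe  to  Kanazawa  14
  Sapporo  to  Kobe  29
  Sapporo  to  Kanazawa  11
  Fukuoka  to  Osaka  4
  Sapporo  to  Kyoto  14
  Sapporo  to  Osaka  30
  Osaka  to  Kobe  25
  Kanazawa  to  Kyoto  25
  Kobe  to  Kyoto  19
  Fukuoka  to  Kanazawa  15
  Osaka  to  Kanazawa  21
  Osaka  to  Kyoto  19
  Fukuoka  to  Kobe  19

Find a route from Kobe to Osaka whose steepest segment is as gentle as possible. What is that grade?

15

Comparing a few candidate routes:
Kobe-Kanazawa-Fukuoka-Osaka: max(14, 15, 4) = 15
Kobe-Fukuoka-Kanazawa-Sapporo-Kyoto-Osaka: max(19, 15, 11, 14, 19) = 19
Kobe-Kyoto-Osaka: max(19, 19) = 19
Kobe-Fukuoka-Osaka: max(19, 4) = 19
Kobe-Kanazawa-Sapporo-Kyoto-Osaka: max(14, 11, 14, 19) = 19
Best route has worst link 15%.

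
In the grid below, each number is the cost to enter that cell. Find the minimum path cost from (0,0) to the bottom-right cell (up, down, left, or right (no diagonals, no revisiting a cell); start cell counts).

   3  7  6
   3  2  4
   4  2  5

Path (0,0) (1,0) (1,1) (2,1) (2,2): 3 + 3 + 2 + 2 + 5 = 15.

15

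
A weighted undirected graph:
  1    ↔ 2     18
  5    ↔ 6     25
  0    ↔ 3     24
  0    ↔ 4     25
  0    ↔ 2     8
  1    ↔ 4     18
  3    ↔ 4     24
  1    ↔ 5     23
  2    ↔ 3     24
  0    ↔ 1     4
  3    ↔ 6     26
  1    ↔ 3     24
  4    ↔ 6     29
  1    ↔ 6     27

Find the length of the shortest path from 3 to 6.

Comparing a few candidate routes:
3 -> 4 -> 1 -> 6: 24 + 18 + 27 = 69
3 -> 6: 26
3 -> 1 -> 6: 24 + 27 = 51
3 -> 4 -> 6: 24 + 29 = 53
3 -> 0 -> 1 -> 6: 24 + 4 + 27 = 55
3 -> 2 -> 0 -> 1 -> 6: 24 + 8 + 4 + 27 = 63
The minimum is 26.

26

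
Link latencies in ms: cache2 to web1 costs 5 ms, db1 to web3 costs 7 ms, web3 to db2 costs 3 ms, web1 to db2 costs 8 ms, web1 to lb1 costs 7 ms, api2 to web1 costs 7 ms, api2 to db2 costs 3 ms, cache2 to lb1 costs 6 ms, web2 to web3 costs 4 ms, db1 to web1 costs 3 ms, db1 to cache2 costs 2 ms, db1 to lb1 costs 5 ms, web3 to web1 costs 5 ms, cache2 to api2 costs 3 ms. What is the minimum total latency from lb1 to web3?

12

Comparing a few candidate routes:
lb1-cache2-web1-web3: 6 + 5 + 5 = 16
lb1-cache2-db1-web3: 6 + 2 + 7 = 15
lb1-db1-web1-web3: 5 + 3 + 5 = 13
lb1-db1-web3: 5 + 7 = 12
lb1-web1-web3: 7 + 5 = 12
lb1-cache2-api2-db2-web3: 6 + 3 + 3 + 3 = 15
Best route has total 12 ms.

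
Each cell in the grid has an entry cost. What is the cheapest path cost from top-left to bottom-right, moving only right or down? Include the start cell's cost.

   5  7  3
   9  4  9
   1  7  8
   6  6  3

30

Path [0,0]→[1,0]→[2,0]→[3,0]→[3,1]→[3,2]: 5 + 9 + 1 + 6 + 6 + 3 = 30.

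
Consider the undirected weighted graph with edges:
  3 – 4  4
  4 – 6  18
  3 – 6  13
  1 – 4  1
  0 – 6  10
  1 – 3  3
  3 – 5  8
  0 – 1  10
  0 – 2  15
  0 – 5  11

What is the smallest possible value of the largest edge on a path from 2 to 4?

15

Some routes from 2 to 4:
2-0-6-3-4: max(15, 10, 13, 4) = 15
2-0-6-3-1-4: max(15, 10, 13, 3, 1) = 15
2-0-1-4: max(15, 10, 1) = 15
2-0-5-3-1-4: max(15, 11, 8, 3, 1) = 15
2-0-5-3-4: max(15, 11, 8, 4) = 15
The minimum achievable maximum is 15.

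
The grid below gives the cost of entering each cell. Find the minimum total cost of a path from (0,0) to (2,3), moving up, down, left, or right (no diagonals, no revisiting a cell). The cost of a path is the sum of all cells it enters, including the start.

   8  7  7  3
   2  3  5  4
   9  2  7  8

30

Path (0,0) → (1,0) → (1,1) → (1,2) → (1,3) → (2,3): 8 + 2 + 3 + 5 + 4 + 8 = 30.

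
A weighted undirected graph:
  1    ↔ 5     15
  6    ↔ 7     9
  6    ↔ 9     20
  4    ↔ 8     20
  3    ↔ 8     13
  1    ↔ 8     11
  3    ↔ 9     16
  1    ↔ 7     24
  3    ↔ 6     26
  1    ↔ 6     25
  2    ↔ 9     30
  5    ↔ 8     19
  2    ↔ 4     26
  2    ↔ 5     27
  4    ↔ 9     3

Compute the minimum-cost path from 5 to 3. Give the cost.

Some routes from 5 to 3:
5→1→6→3: 15 + 25 + 26 = 66
5→1→8→4→9→3: 15 + 11 + 20 + 3 + 16 = 65
5→8→4→9→3: 19 + 20 + 3 + 16 = 58
5→1→8→3: 15 + 11 + 13 = 39
5→8→3: 19 + 13 = 32
Shortest: 32.

32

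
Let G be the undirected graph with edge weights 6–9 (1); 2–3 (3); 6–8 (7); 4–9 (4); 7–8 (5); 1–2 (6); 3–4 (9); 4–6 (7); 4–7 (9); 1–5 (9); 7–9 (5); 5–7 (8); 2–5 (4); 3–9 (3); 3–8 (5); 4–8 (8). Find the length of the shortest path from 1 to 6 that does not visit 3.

23

Some routes from 1 to 6 avoiding 3:
1 - 5 - 7 - 8 - 6: 9 + 8 + 5 + 7 = 29
1 - 5 - 7 - 9 - 6: 9 + 8 + 5 + 1 = 23
1 - 2 - 5 - 7 - 9 - 6: 6 + 4 + 8 + 5 + 1 = 24
1 - 2 - 5 - 7 - 8 - 6: 6 + 4 + 8 + 5 + 7 = 30
1 - 5 - 7 - 4 - 9 - 6: 9 + 8 + 9 + 4 + 1 = 31
Best route has total 23.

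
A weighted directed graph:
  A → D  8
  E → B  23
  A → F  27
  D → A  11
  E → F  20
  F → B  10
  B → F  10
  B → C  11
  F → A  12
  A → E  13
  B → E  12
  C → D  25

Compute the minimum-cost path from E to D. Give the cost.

40

Candidate routes:
E - F - A - D: 20 + 12 + 8 = 40
E - B - C - D: 23 + 11 + 25 = 59
E - F - B - C - D: 20 + 10 + 11 + 25 = 66
E - B - F - A - D: 23 + 10 + 12 + 8 = 53
Shortest: 40.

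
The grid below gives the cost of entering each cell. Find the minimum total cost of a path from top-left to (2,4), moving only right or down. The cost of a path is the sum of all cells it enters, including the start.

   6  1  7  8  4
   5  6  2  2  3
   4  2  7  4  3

23

Cheapest: r0c0→r0c1→r1c1→r1c2→r1c3→r1c4→r2c4
  6 + 1 + 6 + 2 + 2 + 3 + 3 = 23
For comparison, the top-then-right route costs 32.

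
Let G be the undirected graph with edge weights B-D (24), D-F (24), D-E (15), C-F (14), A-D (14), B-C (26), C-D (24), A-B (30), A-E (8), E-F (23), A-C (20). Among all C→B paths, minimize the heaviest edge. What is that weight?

24

Some routes from C to B:
C - A - E - D - B: max(20, 8, 15, 24) = 24
C - D - B: max(24, 24) = 24
C - A - D - B: max(20, 14, 24) = 24
C - F - E - D - B: max(14, 23, 15, 24) = 24
C - F - D - B: max(14, 24, 24) = 24
C - A - E - F - D - B: max(20, 8, 23, 24, 24) = 24
Smallest bottleneck: 24.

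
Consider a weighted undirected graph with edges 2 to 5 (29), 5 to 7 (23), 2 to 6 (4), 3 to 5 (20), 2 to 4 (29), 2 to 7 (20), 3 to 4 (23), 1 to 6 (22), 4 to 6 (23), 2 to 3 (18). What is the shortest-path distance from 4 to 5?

43

A few of the 4→5 routes:
4 -> 2 -> 5: 29 + 29 = 58
4 -> 3 -> 5: 23 + 20 = 43
4 -> 6 -> 2 -> 5: 23 + 4 + 29 = 56
Best route has total 43.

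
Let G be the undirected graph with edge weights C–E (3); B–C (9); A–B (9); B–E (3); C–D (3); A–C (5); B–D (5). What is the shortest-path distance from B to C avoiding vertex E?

Routes from B to C avoiding E:
B→A→C: 9 + 5 = 14
B→C: 9
B→D→C: 5 + 3 = 8
Best route has total 8.

8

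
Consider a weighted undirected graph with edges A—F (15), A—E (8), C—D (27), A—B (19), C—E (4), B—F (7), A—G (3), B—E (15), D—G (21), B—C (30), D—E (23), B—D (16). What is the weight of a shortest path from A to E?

Comparing a few candidate routes:
A → E: 8
A → B → E: 19 + 15 = 34
A → F → B → E: 15 + 7 + 15 = 37
Shortest: 8.

8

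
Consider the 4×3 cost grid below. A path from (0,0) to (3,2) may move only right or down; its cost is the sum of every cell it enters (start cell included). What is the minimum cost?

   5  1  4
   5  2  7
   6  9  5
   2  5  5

Path r0c0 r0c1 r1c1 r1c2 r2c2 r3c2: 5 + 1 + 2 + 7 + 5 + 5 = 25.
For comparison, the top-then-right route costs 27.

25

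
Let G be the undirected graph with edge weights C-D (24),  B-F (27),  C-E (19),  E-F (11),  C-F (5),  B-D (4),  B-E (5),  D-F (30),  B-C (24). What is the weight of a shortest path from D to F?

A few of the D→F routes:
D -> C -> F: 24 + 5 = 29
D -> F: 30
D -> B -> F: 4 + 27 = 31
D -> B -> E -> F: 4 + 5 + 11 = 20
The minimum is 20.

20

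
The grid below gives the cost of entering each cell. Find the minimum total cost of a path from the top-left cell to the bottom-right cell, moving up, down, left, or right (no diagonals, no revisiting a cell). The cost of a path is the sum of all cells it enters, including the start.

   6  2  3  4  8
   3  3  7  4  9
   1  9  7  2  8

Cheapest: r0c0→r0c1→r0c2→r0c3→r1c3→r2c3→r2c4
  6 + 2 + 3 + 4 + 4 + 2 + 8 = 29

29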